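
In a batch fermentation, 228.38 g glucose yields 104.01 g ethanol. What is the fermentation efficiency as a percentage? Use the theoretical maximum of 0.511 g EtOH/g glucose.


Fermentation efficiency = (actual / (0.511 * glucose)) * 100
= (104.01 / (0.511 * 228.38)) * 100
= 89.1243%

89.1243%


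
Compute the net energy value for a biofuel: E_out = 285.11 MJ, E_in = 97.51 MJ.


NEV = E_out - E_in
= 285.11 - 97.51
= 187.6000 MJ

187.6000 MJ


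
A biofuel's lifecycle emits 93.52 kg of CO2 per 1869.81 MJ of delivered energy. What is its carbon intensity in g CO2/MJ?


CI = CO2 * 1000 / E
= 93.52 * 1000 / 1869.81
= 50.0158 g CO2/MJ

50.0158 g CO2/MJ


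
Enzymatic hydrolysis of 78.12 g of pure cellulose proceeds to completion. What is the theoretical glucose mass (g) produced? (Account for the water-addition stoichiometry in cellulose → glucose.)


glucose = cellulose * 180/162
= 78.12 * 180/162
= 86.8000 g

86.8000 g


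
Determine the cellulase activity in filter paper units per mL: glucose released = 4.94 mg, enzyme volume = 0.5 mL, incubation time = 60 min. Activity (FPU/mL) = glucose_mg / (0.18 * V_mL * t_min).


Activity = glucose_mg / (0.18 mg/umol * V_mL * t_min)
= 4.94 / (0.18 * 0.5 * 60)
= 0.9148 FPU/mL

0.9148 FPU/mL


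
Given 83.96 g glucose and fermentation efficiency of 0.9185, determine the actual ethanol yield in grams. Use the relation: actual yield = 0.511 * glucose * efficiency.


Actual ethanol: m = 0.511 * 83.96 * 0.9185
m = 39.4069 g

39.4069 g


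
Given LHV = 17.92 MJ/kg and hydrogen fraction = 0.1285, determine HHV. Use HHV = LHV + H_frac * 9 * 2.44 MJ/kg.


HHV = LHV + H_frac * 9 * 2.44
= 17.92 + 0.1285 * 9 * 2.44
= 20.7419 MJ/kg

20.7419 MJ/kg


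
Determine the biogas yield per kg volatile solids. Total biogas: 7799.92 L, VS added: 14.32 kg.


Y = V / VS
= 7799.92 / 14.32
= 544.6872 L/kg VS

544.6872 L/kg VS


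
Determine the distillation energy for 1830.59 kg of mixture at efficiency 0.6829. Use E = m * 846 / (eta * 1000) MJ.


E = m * 846 / (eta * 1000)
= 1830.59 * 846 / (0.6829 * 1000)
= 2267.7978 MJ

2267.7978 MJ


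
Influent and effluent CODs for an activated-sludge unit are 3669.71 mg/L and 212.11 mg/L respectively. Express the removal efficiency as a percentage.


eta = (COD_in - COD_out) / COD_in * 100
= (3669.71 - 212.11) / 3669.71 * 100
= 94.2200%

94.2200%


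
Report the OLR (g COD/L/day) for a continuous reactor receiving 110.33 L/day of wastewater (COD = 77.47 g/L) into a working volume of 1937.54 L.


OLR = Q * S / V
= 110.33 * 77.47 / 1937.54
= 4.4114 g/L/day

4.4114 g/L/day


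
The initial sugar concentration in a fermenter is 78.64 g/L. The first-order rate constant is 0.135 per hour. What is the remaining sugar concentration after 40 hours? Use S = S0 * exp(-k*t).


S = S0 * exp(-k * t)
S = 78.64 * exp(-0.135 * 40)
S = 0.3552 g/L

0.3552 g/L


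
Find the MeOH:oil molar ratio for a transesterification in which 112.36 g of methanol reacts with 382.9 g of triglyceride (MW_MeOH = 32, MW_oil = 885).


Molar ratio = n_MeOH / n_oil = (MeOH/32) / (oil/885) = (MeOH * 885) / (32 * oil)
= (112.36 * 885) / (32 * 382.9)
= 8.1156

8.1156


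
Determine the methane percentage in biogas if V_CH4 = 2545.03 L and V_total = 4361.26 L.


CH4% = V_CH4 / V_total * 100
= 2545.03 / 4361.26 * 100
= 58.3554%

58.3554%


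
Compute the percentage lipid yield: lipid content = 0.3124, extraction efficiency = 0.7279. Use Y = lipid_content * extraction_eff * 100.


Y = lipid_content * extraction_eff * 100
= 0.3124 * 0.7279 * 100
= 22.7396%

22.7396%


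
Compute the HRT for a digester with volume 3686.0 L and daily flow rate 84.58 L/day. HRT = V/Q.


HRT = V / Q
= 3686.0 / 84.58
= 43.5800 days

43.5800 days


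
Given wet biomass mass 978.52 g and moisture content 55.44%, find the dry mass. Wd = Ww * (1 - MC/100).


Wd = Ww * (1 - MC/100)
= 978.52 * (1 - 55.44/100)
= 436.0285 g

436.0285 g


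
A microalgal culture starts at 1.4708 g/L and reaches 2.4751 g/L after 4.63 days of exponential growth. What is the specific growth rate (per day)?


mu = ln(X2/X1) / dt
= ln(2.4751/1.4708) / 4.63
= 0.1124 per day

0.1124 per day


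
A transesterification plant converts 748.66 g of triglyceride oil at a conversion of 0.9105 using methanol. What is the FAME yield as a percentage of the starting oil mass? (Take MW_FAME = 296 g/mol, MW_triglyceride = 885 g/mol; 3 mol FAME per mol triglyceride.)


m_FAME = oil * conv * (3 * 296 / 885) = oil * conv * (888/885)
= 748.66 * 0.9105 * 888 / 885
= 683.9656 g
Y = m_FAME / oil * 100 = conv * (888/885) * 100
= 0.9105 * 888 / 885 * 100
= 91.36%

91.36%


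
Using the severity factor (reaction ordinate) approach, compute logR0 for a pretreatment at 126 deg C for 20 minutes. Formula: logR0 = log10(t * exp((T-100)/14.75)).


logR0 = log10(t * exp((T - 100) / 14.75))
= log10(20 * exp((126 - 100) / 14.75))
= 2.0666

2.0666


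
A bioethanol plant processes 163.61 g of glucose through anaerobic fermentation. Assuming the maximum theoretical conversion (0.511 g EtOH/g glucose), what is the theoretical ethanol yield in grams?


Theoretical ethanol yield: m_EtOH = 0.511 * m_glucose
m_EtOH = 0.511 * 163.61 = 83.6047 g

83.6047 g


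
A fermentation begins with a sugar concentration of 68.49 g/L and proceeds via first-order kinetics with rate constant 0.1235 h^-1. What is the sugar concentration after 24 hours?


S = S0 * exp(-k * t)
S = 68.49 * exp(-0.1235 * 24)
S = 3.5349 g/L

3.5349 g/L


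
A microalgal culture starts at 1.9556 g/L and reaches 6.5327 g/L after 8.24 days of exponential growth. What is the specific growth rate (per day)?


mu = ln(X2/X1) / dt
= ln(6.5327/1.9556) / 8.24
= 0.1464 per day

0.1464 per day


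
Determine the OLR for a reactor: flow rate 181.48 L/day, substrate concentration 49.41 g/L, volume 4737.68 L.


OLR = Q * S / V
= 181.48 * 49.41 / 4737.68
= 1.8927 g/L/day

1.8927 g/L/day


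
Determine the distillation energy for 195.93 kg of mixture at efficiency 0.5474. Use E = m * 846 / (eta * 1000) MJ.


E = m * 846 / (eta * 1000)
= 195.93 * 846 / (0.5474 * 1000)
= 302.8074 MJ

302.8074 MJ


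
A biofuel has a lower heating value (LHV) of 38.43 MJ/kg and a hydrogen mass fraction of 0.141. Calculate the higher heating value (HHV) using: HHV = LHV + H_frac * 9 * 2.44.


HHV = LHV + H_frac * 9 * 2.44
= 38.43 + 0.141 * 9 * 2.44
= 41.5264 MJ/kg

41.5264 MJ/kg


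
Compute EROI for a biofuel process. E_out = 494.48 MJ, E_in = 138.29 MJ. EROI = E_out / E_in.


EROI = E_out / E_in
= 494.48 / 138.29
= 3.5757

3.5757


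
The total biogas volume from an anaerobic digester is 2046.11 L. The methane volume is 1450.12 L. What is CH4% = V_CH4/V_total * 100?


CH4% = V_CH4 / V_total * 100
= 1450.12 / 2046.11 * 100
= 70.8720%

70.8720%


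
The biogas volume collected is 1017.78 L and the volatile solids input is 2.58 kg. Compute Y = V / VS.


Y = V / VS
= 1017.78 / 2.58
= 394.4884 L/kg VS

394.4884 L/kg VS


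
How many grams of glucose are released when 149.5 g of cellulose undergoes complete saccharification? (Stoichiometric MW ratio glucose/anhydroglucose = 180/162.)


glucose = cellulose * 180/162
= 149.5 * 180/162
= 166.1111 g

166.1111 g


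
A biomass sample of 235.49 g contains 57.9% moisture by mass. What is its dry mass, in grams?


Wd = Ww * (1 - MC/100)
= 235.49 * (1 - 57.9/100)
= 99.1413 g

99.1413 g


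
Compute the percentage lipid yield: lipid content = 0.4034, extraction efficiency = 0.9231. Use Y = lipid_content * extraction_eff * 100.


Y = lipid_content * extraction_eff * 100
= 0.4034 * 0.9231 * 100
= 37.2379%

37.2379%


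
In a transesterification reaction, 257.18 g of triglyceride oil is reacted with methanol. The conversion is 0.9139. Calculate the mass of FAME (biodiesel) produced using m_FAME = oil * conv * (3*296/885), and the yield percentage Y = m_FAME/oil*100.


m_FAME = oil * conv * (3 * 296 / 885) = oil * conv * (888/885)
= 257.18 * 0.9139 * 888 / 885
= 235.8335 g
Y = m_FAME / oil * 100 = conv * (888/885) * 100
= 0.9139 * 888 / 885 * 100
= 91.70%

235.8335 g FAME; Y = 91.70%


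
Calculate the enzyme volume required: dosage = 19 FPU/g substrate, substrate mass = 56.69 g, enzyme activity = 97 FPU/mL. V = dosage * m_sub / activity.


V = dosage * m_sub / activity
V = 19 * 56.69 / 97
V = 11.1042 mL

11.1042 mL


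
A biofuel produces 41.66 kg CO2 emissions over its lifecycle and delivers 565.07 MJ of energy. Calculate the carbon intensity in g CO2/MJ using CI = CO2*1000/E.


CI = CO2 * 1000 / E
= 41.66 * 1000 / 565.07
= 73.7254 g CO2/MJ

73.7254 g CO2/MJ


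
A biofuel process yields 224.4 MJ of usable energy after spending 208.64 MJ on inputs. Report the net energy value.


NEV = E_out - E_in
= 224.4 - 208.64
= 15.7600 MJ

15.7600 MJ


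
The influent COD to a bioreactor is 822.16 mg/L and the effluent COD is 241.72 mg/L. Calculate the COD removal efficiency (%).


eta = (COD_in - COD_out) / COD_in * 100
= (822.16 - 241.72) / 822.16 * 100
= 70.5994%

70.5994%


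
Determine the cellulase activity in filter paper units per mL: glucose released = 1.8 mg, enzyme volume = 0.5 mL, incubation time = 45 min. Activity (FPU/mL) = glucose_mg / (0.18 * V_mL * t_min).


Activity = glucose_mg / (0.18 mg/umol * V_mL * t_min)
= 1.8 / (0.18 * 0.5 * 45)
= 0.4444 FPU/mL

0.4444 FPU/mL


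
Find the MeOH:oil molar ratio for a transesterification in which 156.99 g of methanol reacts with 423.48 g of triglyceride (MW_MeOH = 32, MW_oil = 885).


Molar ratio = n_MeOH / n_oil = (MeOH/32) / (oil/885) = (MeOH * 885) / (32 * oil)
= (156.99 * 885) / (32 * 423.48)
= 10.2526

10.2526


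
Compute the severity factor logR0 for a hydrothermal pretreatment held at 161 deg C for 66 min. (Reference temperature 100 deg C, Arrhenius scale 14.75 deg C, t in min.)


logR0 = log10(t * exp((T - 100) / 14.75))
= log10(66 * exp((161 - 100) / 14.75))
= 3.6156

3.6156


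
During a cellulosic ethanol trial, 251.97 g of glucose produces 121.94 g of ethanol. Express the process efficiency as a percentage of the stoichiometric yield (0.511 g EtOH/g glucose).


Fermentation efficiency = (actual / (0.511 * glucose)) * 100
= (121.94 / (0.511 * 251.97)) * 100
= 94.7058%

94.7058%


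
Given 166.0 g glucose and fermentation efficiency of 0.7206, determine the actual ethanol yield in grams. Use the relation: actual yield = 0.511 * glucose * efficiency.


Actual ethanol: m = 0.511 * 166.0 * 0.7206
m = 61.1256 g

61.1256 g


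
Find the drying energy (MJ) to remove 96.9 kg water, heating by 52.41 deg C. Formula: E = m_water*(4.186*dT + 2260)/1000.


E = m_water * (4.186 * dT + 2260) / 1000
= 96.9 * (4.186 * 52.41 + 2260) / 1000
= 240.2527 MJ

240.2527 MJ


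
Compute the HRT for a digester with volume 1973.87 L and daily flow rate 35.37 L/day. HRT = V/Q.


HRT = V / Q
= 1973.87 / 35.37
= 55.8063 days

55.8063 days


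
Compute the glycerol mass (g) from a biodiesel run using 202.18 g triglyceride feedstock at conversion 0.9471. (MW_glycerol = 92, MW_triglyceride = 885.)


glycerol = oil * conv * (92/885)
= 202.18 * 0.9471 * 92 / 885
= 19.9058 g

19.9058 g


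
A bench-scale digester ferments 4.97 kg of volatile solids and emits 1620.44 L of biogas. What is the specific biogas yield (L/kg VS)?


Y = V / VS
= 1620.44 / 4.97
= 326.0443 L/kg VS

326.0443 L/kg VS


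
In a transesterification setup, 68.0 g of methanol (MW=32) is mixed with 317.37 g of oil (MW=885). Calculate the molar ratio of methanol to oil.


Molar ratio = n_MeOH / n_oil = (MeOH/32) / (oil/885) = (MeOH * 885) / (32 * oil)
= (68.0 * 885) / (32 * 317.37)
= 5.9257

5.9257


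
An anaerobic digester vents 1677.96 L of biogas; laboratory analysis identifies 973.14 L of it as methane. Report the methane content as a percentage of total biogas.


CH4% = V_CH4 / V_total * 100
= 973.14 / 1677.96 * 100
= 57.9954%

57.9954%


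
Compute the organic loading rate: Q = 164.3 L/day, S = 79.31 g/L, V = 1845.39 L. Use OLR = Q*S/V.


OLR = Q * S / V
= 164.3 * 79.31 / 1845.39
= 7.0612 g/L/day

7.0612 g/L/day


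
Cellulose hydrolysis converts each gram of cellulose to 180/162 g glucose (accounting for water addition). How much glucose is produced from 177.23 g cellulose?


glucose = cellulose * 180/162
= 177.23 * 180/162
= 196.9222 g

196.9222 g


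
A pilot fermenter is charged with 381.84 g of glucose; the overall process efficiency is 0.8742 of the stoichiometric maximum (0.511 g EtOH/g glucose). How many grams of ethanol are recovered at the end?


Actual ethanol: m = 0.511 * 381.84 * 0.8742
m = 170.5741 g

170.5741 g


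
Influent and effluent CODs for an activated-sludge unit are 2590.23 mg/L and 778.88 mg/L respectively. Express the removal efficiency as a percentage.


eta = (COD_in - COD_out) / COD_in * 100
= (2590.23 - 778.88) / 2590.23 * 100
= 69.9301%

69.9301%


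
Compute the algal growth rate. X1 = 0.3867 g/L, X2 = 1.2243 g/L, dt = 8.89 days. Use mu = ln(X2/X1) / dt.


mu = ln(X2/X1) / dt
= ln(1.2243/0.3867) / 8.89
= 0.1296 per day

0.1296 per day


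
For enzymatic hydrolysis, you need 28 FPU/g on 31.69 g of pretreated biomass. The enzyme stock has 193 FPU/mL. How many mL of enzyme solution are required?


V = dosage * m_sub / activity
V = 28 * 31.69 / 193
V = 4.5975 mL

4.5975 mL


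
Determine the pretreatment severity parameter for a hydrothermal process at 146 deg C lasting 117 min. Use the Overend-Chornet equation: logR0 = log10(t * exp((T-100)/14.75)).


logR0 = log10(t * exp((T - 100) / 14.75))
= log10(117 * exp((146 - 100) / 14.75))
= 3.4226

3.4226


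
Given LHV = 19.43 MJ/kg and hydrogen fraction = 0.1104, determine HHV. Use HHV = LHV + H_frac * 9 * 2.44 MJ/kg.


HHV = LHV + H_frac * 9 * 2.44
= 19.43 + 0.1104 * 9 * 2.44
= 21.8544 MJ/kg

21.8544 MJ/kg


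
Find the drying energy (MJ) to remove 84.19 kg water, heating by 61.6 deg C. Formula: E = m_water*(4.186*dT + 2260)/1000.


E = m_water * (4.186 * dT + 2260) / 1000
= 84.19 * (4.186 * 61.6 + 2260) / 1000
= 211.9784 MJ

211.9784 MJ


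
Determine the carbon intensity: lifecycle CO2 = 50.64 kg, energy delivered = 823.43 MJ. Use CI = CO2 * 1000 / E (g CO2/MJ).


CI = CO2 * 1000 / E
= 50.64 * 1000 / 823.43
= 61.4989 g CO2/MJ

61.4989 g CO2/MJ


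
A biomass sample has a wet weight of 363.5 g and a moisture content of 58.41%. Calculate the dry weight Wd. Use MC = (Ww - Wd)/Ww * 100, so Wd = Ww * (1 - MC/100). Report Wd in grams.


Wd = Ww * (1 - MC/100)
= 363.5 * (1 - 58.41/100)
= 151.1797 g

151.1797 g


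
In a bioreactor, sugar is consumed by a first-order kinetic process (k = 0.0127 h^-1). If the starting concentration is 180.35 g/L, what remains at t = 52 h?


S = S0 * exp(-k * t)
S = 180.35 * exp(-0.0127 * 52)
S = 93.1769 g/L

93.1769 g/L


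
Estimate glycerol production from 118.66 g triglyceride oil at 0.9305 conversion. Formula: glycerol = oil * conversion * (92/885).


glycerol = oil * conv * (92/885)
= 118.66 * 0.9305 * 92 / 885
= 11.4780 g

11.4780 g


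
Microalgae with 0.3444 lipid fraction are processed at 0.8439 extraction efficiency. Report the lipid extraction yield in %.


Y = lipid_content * extraction_eff * 100
= 0.3444 * 0.8439 * 100
= 29.0639%

29.0639%


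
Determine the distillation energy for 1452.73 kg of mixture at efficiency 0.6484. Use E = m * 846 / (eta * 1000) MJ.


E = m * 846 / (eta * 1000)
= 1452.73 * 846 / (0.6484 * 1000)
= 1895.4497 MJ

1895.4497 MJ


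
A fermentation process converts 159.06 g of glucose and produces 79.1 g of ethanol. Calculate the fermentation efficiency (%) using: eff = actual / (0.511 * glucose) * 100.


Fermentation efficiency = (actual / (0.511 * glucose)) * 100
= (79.1 / (0.511 * 159.06)) * 100
= 97.3183%

97.3183%


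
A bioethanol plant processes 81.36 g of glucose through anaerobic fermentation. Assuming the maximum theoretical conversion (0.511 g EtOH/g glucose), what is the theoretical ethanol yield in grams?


Theoretical ethanol yield: m_EtOH = 0.511 * m_glucose
m_EtOH = 0.511 * 81.36 = 41.5750 g

41.5750 g


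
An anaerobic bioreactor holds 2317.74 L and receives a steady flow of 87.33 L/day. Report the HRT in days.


HRT = V / Q
= 2317.74 / 87.33
= 26.5400 days

26.5400 days


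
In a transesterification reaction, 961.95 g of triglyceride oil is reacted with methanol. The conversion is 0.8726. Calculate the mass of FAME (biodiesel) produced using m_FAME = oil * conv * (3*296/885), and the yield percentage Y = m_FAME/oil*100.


m_FAME = oil * conv * (3 * 296 / 885) = oil * conv * (888/885)
= 961.95 * 0.8726 * 888 / 885
= 842.2430 g
Y = m_FAME / oil * 100 = conv * (888/885) * 100
= 0.8726 * 888 / 885 * 100
= 87.56%

842.2430 g FAME; Y = 87.56%


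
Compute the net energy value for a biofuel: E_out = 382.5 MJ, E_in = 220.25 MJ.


NEV = E_out - E_in
= 382.5 - 220.25
= 162.2500 MJ

162.2500 MJ


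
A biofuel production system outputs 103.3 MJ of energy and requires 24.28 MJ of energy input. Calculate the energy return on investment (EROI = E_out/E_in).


EROI = E_out / E_in
= 103.3 / 24.28
= 4.2545

4.2545


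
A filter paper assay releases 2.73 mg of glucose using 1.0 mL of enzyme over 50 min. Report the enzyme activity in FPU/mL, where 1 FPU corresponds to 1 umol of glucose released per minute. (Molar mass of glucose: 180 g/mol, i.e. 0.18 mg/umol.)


Activity = glucose_mg / (0.18 mg/umol * V_mL * t_min)
= 2.73 / (0.18 * 1.0 * 50)
= 0.3033 FPU/mL

0.3033 FPU/mL


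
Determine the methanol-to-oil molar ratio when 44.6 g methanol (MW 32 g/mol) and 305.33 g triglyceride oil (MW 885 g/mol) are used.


Molar ratio = n_MeOH / n_oil = (MeOH/32) / (oil/885) = (MeOH * 885) / (32 * oil)
= (44.6 * 885) / (32 * 305.33)
= 4.0398

4.0398


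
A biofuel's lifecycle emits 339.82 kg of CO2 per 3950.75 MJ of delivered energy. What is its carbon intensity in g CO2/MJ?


CI = CO2 * 1000 / E
= 339.82 * 1000 / 3950.75
= 86.0140 g CO2/MJ

86.0140 g CO2/MJ


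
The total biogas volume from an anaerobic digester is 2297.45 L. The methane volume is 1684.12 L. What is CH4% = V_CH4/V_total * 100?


CH4% = V_CH4 / V_total * 100
= 1684.12 / 2297.45 * 100
= 73.3039%

73.3039%


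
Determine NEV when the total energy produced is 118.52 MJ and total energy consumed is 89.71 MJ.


NEV = E_out - E_in
= 118.52 - 89.71
= 28.8100 MJ

28.8100 MJ


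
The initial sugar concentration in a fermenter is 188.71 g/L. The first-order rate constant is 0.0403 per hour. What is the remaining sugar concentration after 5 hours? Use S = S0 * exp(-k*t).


S = S0 * exp(-k * t)
S = 188.71 * exp(-0.0403 * 5)
S = 154.2711 g/L

154.2711 g/L


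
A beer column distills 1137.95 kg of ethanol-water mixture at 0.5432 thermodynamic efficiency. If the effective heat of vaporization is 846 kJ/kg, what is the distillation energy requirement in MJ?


E = m * 846 / (eta * 1000)
= 1137.95 * 846 / (0.5432 * 1000)
= 1772.2859 MJ

1772.2859 MJ


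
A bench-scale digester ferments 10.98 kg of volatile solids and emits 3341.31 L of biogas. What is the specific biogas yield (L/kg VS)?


Y = V / VS
= 3341.31 / 10.98
= 304.3087 L/kg VS

304.3087 L/kg VS


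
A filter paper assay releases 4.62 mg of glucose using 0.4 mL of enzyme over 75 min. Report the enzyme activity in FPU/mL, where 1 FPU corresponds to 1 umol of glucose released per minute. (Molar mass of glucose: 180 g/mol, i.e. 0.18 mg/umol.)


Activity = glucose_mg / (0.18 mg/umol * V_mL * t_min)
= 4.62 / (0.18 * 0.4 * 75)
= 0.8556 FPU/mL

0.8556 FPU/mL


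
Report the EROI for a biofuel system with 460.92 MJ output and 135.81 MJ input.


EROI = E_out / E_in
= 460.92 / 135.81
= 3.3939

3.3939


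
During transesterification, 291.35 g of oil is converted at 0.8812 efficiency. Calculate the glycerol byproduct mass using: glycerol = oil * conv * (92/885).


glycerol = oil * conv * (92/885)
= 291.35 * 0.8812 * 92 / 885
= 26.6891 g

26.6891 g


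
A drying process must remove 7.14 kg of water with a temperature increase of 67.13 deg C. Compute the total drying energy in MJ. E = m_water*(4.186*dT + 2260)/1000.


E = m_water * (4.186 * dT + 2260) / 1000
= 7.14 * (4.186 * 67.13 + 2260) / 1000
= 18.1428 MJ

18.1428 MJ


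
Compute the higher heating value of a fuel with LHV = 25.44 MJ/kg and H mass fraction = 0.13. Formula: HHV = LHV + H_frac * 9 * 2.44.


HHV = LHV + H_frac * 9 * 2.44
= 25.44 + 0.13 * 9 * 2.44
= 28.2948 MJ/kg

28.2948 MJ/kg


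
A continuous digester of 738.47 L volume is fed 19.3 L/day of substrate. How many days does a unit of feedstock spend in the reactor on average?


HRT = V / Q
= 738.47 / 19.3
= 38.2627 days

38.2627 days


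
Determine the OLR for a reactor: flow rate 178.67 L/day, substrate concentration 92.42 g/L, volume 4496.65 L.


OLR = Q * S / V
= 178.67 * 92.42 / 4496.65
= 3.6722 g/L/day

3.6722 g/L/day


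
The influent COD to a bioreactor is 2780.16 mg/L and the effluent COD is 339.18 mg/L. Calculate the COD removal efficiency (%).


eta = (COD_in - COD_out) / COD_in * 100
= (2780.16 - 339.18) / 2780.16 * 100
= 87.8000%

87.8000%


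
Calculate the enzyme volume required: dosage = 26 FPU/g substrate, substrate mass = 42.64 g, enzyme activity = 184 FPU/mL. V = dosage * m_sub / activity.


V = dosage * m_sub / activity
V = 26 * 42.64 / 184
V = 6.0252 mL

6.0252 mL


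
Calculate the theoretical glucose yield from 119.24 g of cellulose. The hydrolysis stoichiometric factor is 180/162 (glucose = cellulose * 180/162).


glucose = cellulose * 180/162
= 119.24 * 180/162
= 132.4889 g

132.4889 g


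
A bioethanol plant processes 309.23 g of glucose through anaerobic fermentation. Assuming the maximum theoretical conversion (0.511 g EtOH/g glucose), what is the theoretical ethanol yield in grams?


Theoretical ethanol yield: m_EtOH = 0.511 * m_glucose
m_EtOH = 0.511 * 309.23 = 158.0165 g

158.0165 g


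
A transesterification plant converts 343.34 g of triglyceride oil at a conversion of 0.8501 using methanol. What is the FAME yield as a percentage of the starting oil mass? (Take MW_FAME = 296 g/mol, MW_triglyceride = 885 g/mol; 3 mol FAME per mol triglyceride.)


m_FAME = oil * conv * (3 * 296 / 885) = oil * conv * (888/885)
= 343.34 * 0.8501 * 888 / 885
= 292.8627 g
Y = m_FAME / oil * 100 = conv * (888/885) * 100
= 0.8501 * 888 / 885 * 100
= 85.30%

85.30%


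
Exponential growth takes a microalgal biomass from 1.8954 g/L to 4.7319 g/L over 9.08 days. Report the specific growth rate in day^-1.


mu = ln(X2/X1) / dt
= ln(4.7319/1.8954) / 9.08
= 0.1008 per day

0.1008 per day


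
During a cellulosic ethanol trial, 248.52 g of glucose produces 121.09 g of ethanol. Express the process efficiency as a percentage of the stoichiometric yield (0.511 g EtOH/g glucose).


Fermentation efficiency = (actual / (0.511 * glucose)) * 100
= (121.09 / (0.511 * 248.52)) * 100
= 95.3512%

95.3512%


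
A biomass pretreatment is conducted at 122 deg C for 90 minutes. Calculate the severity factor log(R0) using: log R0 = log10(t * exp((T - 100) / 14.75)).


logR0 = log10(t * exp((T - 100) / 14.75))
= log10(90 * exp((122 - 100) / 14.75))
= 2.6020

2.6020


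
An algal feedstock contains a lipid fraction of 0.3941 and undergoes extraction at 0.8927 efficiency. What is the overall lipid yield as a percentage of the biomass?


Y = lipid_content * extraction_eff * 100
= 0.3941 * 0.8927 * 100
= 35.1813%

35.1813%


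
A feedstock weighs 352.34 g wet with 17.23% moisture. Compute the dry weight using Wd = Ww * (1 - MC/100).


Wd = Ww * (1 - MC/100)
= 352.34 * (1 - 17.23/100)
= 291.6318 g

291.6318 g


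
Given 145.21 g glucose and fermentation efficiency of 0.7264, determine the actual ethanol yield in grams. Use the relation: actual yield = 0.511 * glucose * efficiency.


Actual ethanol: m = 0.511 * 145.21 * 0.7264
m = 53.9006 g

53.9006 g


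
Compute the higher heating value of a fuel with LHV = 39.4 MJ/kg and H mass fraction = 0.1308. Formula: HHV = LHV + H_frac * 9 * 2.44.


HHV = LHV + H_frac * 9 * 2.44
= 39.4 + 0.1308 * 9 * 2.44
= 42.2724 MJ/kg

42.2724 MJ/kg


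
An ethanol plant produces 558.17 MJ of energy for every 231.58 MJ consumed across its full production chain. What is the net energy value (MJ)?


NEV = E_out - E_in
= 558.17 - 231.58
= 326.5900 MJ

326.5900 MJ


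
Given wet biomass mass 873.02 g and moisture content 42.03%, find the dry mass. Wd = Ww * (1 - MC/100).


Wd = Ww * (1 - MC/100)
= 873.02 * (1 - 42.03/100)
= 506.0897 g

506.0897 g


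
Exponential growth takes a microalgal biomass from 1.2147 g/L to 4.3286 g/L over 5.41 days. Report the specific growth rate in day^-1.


mu = ln(X2/X1) / dt
= ln(4.3286/1.2147) / 5.41
= 0.2349 per day

0.2349 per day


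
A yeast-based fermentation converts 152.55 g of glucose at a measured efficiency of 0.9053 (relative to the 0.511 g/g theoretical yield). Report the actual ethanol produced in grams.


Actual ethanol: m = 0.511 * 152.55 * 0.9053
m = 70.5709 g

70.5709 g


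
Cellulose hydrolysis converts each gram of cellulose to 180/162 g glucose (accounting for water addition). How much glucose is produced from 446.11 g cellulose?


glucose = cellulose * 180/162
= 446.11 * 180/162
= 495.6778 g

495.6778 g


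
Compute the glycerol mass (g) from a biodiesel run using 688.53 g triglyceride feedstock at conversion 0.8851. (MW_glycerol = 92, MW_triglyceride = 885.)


glycerol = oil * conv * (92/885)
= 688.53 * 0.8851 * 92 / 885
= 63.3519 g

63.3519 g


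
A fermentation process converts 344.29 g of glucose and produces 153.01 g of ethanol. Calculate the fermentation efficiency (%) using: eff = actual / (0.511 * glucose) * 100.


Fermentation efficiency = (actual / (0.511 * glucose)) * 100
= (153.01 / (0.511 * 344.29)) * 100
= 86.9710%

86.9710%


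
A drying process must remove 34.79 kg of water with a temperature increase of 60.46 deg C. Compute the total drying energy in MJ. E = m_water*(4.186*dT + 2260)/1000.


E = m_water * (4.186 * dT + 2260) / 1000
= 34.79 * (4.186 * 60.46 + 2260) / 1000
= 87.4302 MJ

87.4302 MJ


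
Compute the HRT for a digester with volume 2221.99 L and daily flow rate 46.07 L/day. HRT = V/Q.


HRT = V / Q
= 2221.99 / 46.07
= 48.2307 days

48.2307 days


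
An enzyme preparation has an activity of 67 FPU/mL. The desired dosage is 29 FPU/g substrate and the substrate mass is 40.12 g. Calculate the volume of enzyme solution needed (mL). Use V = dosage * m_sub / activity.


V = dosage * m_sub / activity
V = 29 * 40.12 / 67
V = 17.3654 mL

17.3654 mL


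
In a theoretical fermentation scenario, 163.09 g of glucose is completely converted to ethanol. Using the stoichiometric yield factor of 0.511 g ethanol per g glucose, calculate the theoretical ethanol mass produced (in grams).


Theoretical ethanol yield: m_EtOH = 0.511 * m_glucose
m_EtOH = 0.511 * 163.09 = 83.3390 g

83.3390 g


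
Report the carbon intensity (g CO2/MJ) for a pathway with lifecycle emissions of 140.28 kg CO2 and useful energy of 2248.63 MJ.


CI = CO2 * 1000 / E
= 140.28 * 1000 / 2248.63
= 62.3847 g CO2/MJ

62.3847 g CO2/MJ


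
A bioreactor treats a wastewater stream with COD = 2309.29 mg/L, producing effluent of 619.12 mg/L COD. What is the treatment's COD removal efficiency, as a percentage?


eta = (COD_in - COD_out) / COD_in * 100
= (2309.29 - 619.12) / 2309.29 * 100
= 73.1900%

73.1900%


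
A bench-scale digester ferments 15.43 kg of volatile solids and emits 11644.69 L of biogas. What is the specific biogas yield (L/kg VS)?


Y = V / VS
= 11644.69 / 15.43
= 754.6785 L/kg VS

754.6785 L/kg VS


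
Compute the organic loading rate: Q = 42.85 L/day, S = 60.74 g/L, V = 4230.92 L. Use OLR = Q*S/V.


OLR = Q * S / V
= 42.85 * 60.74 / 4230.92
= 0.6152 g/L/day

0.6152 g/L/day


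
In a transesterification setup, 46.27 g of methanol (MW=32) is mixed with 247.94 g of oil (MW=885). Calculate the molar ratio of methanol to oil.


Molar ratio = n_MeOH / n_oil = (MeOH/32) / (oil/885) = (MeOH * 885) / (32 * oil)
= (46.27 * 885) / (32 * 247.94)
= 5.1611

5.1611


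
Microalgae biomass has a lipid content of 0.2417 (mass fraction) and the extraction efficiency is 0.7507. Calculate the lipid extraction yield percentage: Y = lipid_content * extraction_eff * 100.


Y = lipid_content * extraction_eff * 100
= 0.2417 * 0.7507 * 100
= 18.1444%

18.1444%


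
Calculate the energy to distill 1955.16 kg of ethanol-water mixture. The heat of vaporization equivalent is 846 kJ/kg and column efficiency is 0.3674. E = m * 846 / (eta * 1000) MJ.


E = m * 846 / (eta * 1000)
= 1955.16 * 846 / (0.3674 * 1000)
= 4502.0832 MJ

4502.0832 MJ


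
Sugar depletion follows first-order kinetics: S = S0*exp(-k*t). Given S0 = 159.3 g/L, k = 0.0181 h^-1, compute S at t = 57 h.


S = S0 * exp(-k * t)
S = 159.3 * exp(-0.0181 * 57)
S = 56.7746 g/L

56.7746 g/L


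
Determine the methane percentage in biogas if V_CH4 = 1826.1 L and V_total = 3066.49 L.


CH4% = V_CH4 / V_total * 100
= 1826.1 / 3066.49 * 100
= 59.5502%

59.5502%


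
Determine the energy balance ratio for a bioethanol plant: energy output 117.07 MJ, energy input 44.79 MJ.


EROI = E_out / E_in
= 117.07 / 44.79
= 2.6138

2.6138


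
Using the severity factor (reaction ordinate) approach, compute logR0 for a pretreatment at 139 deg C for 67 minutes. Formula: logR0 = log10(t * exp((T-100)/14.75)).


logR0 = log10(t * exp((T - 100) / 14.75))
= log10(67 * exp((139 - 100) / 14.75))
= 2.9744

2.9744


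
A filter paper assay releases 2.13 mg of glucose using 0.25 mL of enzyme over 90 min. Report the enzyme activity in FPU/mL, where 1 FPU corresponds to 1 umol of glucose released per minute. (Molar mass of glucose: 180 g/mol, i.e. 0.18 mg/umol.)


Activity = glucose_mg / (0.18 mg/umol * V_mL * t_min)
= 2.13 / (0.18 * 0.25 * 90)
= 0.5259 FPU/mL

0.5259 FPU/mL


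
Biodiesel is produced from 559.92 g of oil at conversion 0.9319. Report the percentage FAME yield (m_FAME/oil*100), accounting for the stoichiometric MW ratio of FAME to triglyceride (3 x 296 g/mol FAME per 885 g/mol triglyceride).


m_FAME = oil * conv * (3 * 296 / 885) = oil * conv * (888/885)
= 559.92 * 0.9319 * 888 / 885
= 523.5582 g
Y = m_FAME / oil * 100 = conv * (888/885) * 100
= 0.9319 * 888 / 885 * 100
= 93.51%

93.51%


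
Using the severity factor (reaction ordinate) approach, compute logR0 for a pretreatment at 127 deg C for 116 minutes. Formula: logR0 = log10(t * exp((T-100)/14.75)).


logR0 = log10(t * exp((T - 100) / 14.75))
= log10(116 * exp((127 - 100) / 14.75))
= 2.8594

2.8594


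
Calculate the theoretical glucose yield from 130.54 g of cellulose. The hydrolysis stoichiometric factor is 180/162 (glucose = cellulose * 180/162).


glucose = cellulose * 180/162
= 130.54 * 180/162
= 145.0444 g

145.0444 g


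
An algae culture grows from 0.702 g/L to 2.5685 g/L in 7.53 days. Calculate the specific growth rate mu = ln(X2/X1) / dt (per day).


mu = ln(X2/X1) / dt
= ln(2.5685/0.702) / 7.53
= 0.1723 per day

0.1723 per day


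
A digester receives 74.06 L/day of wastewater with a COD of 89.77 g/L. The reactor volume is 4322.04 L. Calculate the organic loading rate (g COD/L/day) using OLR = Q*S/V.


OLR = Q * S / V
= 74.06 * 89.77 / 4322.04
= 1.5382 g/L/day

1.5382 g/L/day


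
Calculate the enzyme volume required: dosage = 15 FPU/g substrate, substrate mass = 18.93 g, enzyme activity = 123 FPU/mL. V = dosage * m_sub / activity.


V = dosage * m_sub / activity
V = 15 * 18.93 / 123
V = 2.3085 mL

2.3085 mL


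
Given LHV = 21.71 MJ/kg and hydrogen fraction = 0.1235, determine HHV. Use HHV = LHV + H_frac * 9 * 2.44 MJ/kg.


HHV = LHV + H_frac * 9 * 2.44
= 21.71 + 0.1235 * 9 * 2.44
= 24.4221 MJ/kg

24.4221 MJ/kg


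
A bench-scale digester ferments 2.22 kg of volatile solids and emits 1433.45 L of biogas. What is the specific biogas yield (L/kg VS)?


Y = V / VS
= 1433.45 / 2.22
= 645.6982 L/kg VS

645.6982 L/kg VS


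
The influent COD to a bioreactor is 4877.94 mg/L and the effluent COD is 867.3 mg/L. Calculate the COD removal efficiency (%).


eta = (COD_in - COD_out) / COD_in * 100
= (4877.94 - 867.3) / 4877.94 * 100
= 82.2200%

82.2200%


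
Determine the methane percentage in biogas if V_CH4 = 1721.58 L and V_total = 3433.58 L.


CH4% = V_CH4 / V_total * 100
= 1721.58 / 3433.58 * 100
= 50.1395%

50.1395%


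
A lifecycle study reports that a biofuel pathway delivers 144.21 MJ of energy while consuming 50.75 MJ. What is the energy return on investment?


EROI = E_out / E_in
= 144.21 / 50.75
= 2.8416

2.8416


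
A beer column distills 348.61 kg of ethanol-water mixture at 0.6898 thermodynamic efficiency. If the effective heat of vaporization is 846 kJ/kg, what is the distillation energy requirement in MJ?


E = m * 846 / (eta * 1000)
= 348.61 * 846 / (0.6898 * 1000)
= 427.5501 MJ

427.5501 MJ


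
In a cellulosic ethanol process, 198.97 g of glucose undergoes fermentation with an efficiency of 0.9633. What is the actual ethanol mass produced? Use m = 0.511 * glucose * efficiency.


Actual ethanol: m = 0.511 * 198.97 * 0.9633
m = 97.9422 g

97.9422 g


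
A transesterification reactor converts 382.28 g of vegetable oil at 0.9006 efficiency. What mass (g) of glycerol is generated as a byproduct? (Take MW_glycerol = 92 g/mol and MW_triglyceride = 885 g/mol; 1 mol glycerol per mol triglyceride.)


glycerol = oil * conv * (92/885)
= 382.28 * 0.9006 * 92 / 885
= 35.7897 g

35.7897 g


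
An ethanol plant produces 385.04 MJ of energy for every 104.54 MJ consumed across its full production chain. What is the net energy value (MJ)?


NEV = E_out - E_in
= 385.04 - 104.54
= 280.5000 MJ

280.5000 MJ


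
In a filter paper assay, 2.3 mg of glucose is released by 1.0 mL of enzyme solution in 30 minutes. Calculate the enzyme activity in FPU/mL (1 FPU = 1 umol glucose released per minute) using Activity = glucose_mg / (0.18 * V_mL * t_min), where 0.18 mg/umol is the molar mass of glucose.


Activity = glucose_mg / (0.18 mg/umol * V_mL * t_min)
= 2.3 / (0.18 * 1.0 * 30)
= 0.4259 FPU/mL

0.4259 FPU/mL


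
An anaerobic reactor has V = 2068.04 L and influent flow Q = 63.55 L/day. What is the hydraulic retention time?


HRT = V / Q
= 2068.04 / 63.55
= 32.5419 days

32.5419 days


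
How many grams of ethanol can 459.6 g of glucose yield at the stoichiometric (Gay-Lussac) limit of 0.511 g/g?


Theoretical ethanol yield: m_EtOH = 0.511 * m_glucose
m_EtOH = 0.511 * 459.6 = 234.8556 g

234.8556 g


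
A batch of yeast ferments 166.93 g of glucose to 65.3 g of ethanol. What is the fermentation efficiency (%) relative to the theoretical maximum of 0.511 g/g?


Fermentation efficiency = (actual / (0.511 * glucose)) * 100
= (65.3 / (0.511 * 166.93)) * 100
= 76.5522%

76.5522%


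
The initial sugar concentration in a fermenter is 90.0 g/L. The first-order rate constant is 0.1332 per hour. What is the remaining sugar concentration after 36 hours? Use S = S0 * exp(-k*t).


S = S0 * exp(-k * t)
S = 90.0 * exp(-0.1332 * 36)
S = 0.7442 g/L

0.7442 g/L


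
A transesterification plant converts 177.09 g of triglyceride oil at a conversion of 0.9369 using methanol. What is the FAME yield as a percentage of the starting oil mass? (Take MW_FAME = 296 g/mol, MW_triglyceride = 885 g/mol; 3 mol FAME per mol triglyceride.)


m_FAME = oil * conv * (3 * 296 / 885) = oil * conv * (888/885)
= 177.09 * 0.9369 * 888 / 885
= 166.4780 g
Y = m_FAME / oil * 100 = conv * (888/885) * 100
= 0.9369 * 888 / 885 * 100
= 94.01%

94.01%


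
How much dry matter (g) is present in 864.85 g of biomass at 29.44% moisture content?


Wd = Ww * (1 - MC/100)
= 864.85 * (1 - 29.44/100)
= 610.2382 g

610.2382 g


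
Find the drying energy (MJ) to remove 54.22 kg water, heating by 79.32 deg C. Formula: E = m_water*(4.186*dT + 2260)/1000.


E = m_water * (4.186 * dT + 2260) / 1000
= 54.22 * (4.186 * 79.32 + 2260) / 1000
= 140.5401 MJ

140.5401 MJ


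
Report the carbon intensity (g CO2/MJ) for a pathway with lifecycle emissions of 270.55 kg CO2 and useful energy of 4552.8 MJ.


CI = CO2 * 1000 / E
= 270.55 * 1000 / 4552.8
= 59.4250 g CO2/MJ

59.4250 g CO2/MJ


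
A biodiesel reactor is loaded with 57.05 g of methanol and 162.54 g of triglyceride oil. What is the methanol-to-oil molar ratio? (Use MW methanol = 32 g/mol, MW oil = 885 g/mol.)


Molar ratio = n_MeOH / n_oil = (MeOH/32) / (oil/885) = (MeOH * 885) / (32 * oil)
= (57.05 * 885) / (32 * 162.54)
= 9.7071

9.7071


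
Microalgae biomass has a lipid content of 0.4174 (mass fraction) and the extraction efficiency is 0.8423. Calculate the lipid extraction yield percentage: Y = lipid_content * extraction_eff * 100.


Y = lipid_content * extraction_eff * 100
= 0.4174 * 0.8423 * 100
= 35.1576%

35.1576%


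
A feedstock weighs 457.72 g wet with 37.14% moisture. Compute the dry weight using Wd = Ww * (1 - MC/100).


Wd = Ww * (1 - MC/100)
= 457.72 * (1 - 37.14/100)
= 287.7228 g

287.7228 g


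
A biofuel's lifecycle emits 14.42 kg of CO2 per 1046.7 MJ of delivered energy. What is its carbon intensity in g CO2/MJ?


CI = CO2 * 1000 / E
= 14.42 * 1000 / 1046.7
= 13.7766 g CO2/MJ

13.7766 g CO2/MJ


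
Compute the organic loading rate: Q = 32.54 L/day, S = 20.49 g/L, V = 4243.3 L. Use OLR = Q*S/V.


OLR = Q * S / V
= 32.54 * 20.49 / 4243.3
= 0.1571 g/L/day

0.1571 g/L/day


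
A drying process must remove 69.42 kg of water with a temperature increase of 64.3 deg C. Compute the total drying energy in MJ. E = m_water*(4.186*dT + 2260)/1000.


E = m_water * (4.186 * dT + 2260) / 1000
= 69.42 * (4.186 * 64.3 + 2260) / 1000
= 175.5743 MJ

175.5743 MJ


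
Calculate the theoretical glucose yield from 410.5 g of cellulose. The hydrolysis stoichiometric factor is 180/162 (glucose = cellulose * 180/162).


glucose = cellulose * 180/162
= 410.5 * 180/162
= 456.1111 g

456.1111 g


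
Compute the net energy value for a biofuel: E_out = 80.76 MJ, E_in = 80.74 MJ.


NEV = E_out - E_in
= 80.76 - 80.74
= 0.0200 MJ

0.0200 MJ


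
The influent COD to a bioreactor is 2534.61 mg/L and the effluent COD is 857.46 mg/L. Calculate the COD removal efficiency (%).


eta = (COD_in - COD_out) / COD_in * 100
= (2534.61 - 857.46) / 2534.61 * 100
= 66.1699%

66.1699%


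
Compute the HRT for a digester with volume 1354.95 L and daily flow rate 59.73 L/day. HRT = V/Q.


HRT = V / Q
= 1354.95 / 59.73
= 22.6846 days

22.6846 days


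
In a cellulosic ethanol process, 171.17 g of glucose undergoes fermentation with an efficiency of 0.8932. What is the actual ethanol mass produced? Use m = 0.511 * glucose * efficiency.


Actual ethanol: m = 0.511 * 171.17 * 0.8932
m = 78.1263 g

78.1263 g


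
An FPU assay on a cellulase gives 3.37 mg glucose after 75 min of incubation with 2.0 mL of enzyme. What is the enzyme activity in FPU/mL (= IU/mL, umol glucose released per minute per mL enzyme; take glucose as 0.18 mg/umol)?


Activity = glucose_mg / (0.18 mg/umol * V_mL * t_min)
= 3.37 / (0.18 * 2.0 * 75)
= 0.1248 FPU/mL

0.1248 FPU/mL


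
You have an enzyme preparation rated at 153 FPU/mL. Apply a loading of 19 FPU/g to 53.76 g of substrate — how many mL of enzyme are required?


V = dosage * m_sub / activity
V = 19 * 53.76 / 153
V = 6.6761 mL

6.6761 mL


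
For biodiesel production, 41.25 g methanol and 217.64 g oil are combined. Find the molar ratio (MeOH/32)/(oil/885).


Molar ratio = n_MeOH / n_oil = (MeOH/32) / (oil/885) = (MeOH * 885) / (32 * oil)
= (41.25 * 885) / (32 * 217.64)
= 5.2418

5.2418
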